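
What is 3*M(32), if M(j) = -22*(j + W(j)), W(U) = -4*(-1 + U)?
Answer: 6072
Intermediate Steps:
W(U) = 4 - 4*U
M(j) = -88 + 66*j (M(j) = -22*(j + (4 - 4*j)) = -22*(4 - 3*j) = -88 + 66*j)
3*M(32) = 3*(-88 + 66*32) = 3*(-88 + 2112) = 3*2024 = 6072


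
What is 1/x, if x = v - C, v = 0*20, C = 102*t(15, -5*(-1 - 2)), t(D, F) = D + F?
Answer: -1/3060 ≈ -0.00032680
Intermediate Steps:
C = 3060 (C = 102*(15 - 5*(-1 - 2)) = 102*(15 - 5*(-3)) = 102*(15 + 15) = 102*30 = 3060)
v = 0
x = -3060 (x = 0 - 1*3060 = 0 - 3060 = -3060)
1/x = 1/(-3060) = -1/3060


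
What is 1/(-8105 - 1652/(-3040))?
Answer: -760/6159387 ≈ -0.00012339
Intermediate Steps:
1/(-8105 - 1652/(-3040)) = 1/(-8105 - 1652*(-1/3040)) = 1/(-8105 + 413/760) = 1/(-6159387/760) = -760/6159387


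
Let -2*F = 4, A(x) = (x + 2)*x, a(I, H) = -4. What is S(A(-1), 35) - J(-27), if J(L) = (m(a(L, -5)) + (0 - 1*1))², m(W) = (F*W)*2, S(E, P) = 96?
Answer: -129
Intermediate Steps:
A(x) = x*(2 + x) (A(x) = (2 + x)*x = x*(2 + x))
F = -2 (F = -½*4 = -2)
m(W) = -4*W (m(W) = -2*W*2 = -4*W)
J(L) = 225 (J(L) = (-4*(-4) + (0 - 1*1))² = (16 + (0 - 1))² = (16 - 1)² = 15² = 225)
S(A(-1), 35) - J(-27) = 96 - 1*225 = 96 - 225 = -129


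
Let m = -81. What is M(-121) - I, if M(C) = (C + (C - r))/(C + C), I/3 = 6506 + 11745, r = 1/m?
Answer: -1073248705/19602 ≈ -54752.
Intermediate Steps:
r = -1/81 (r = 1/(-81) = -1/81 ≈ -0.012346)
I = 54753 (I = 3*(6506 + 11745) = 3*18251 = 54753)
M(C) = (1/81 + 2*C)/(2*C) (M(C) = (C + (C - 1*(-1/81)))/(C + C) = (C + (C + 1/81))/((2*C)) = (C + (1/81 + C))*(1/(2*C)) = (1/81 + 2*C)*(1/(2*C)) = (1/81 + 2*C)/(2*C))
M(-121) - I = (1/162 - 121)/(-121) - 1*54753 = -1/121*(-19601/162) - 54753 = 19601/19602 - 54753 = -1073248705/19602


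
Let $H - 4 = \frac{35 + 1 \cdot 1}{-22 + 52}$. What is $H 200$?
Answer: $1040$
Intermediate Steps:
$H = \frac{26}{5}$ ($H = 4 + \frac{35 + 1 \cdot 1}{-22 + 52} = 4 + \frac{35 + 1}{30} = 4 + 36 \cdot \frac{1}{30} = 4 + \frac{6}{5} = \frac{26}{5} \approx 5.2$)
$H 200 = \frac{26}{5} \cdot 200 = 1040$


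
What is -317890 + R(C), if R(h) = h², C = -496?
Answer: -71874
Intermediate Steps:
-317890 + R(C) = -317890 + (-496)² = -317890 + 246016 = -71874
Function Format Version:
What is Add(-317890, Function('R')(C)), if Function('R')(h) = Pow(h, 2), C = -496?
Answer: -71874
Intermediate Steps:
Add(-317890, Function('R')(C)) = Add(-317890, Pow(-496, 2)) = Add(-317890, 246016) = -71874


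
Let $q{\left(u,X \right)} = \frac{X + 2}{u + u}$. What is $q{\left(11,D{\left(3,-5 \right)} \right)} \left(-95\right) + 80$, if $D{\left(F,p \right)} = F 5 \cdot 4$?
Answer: $- \frac{2065}{11} \approx -187.73$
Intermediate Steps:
$D{\left(F,p \right)} = 20 F$ ($D{\left(F,p \right)} = 5 F 4 = 20 F$)
$q{\left(u,X \right)} = \frac{2 + X}{2 u}$
$q{\left(11,D{\left(3,-5 \right)} \right)} \left(-95\right) + 80 = \frac{2 + 20 \cdot 3}{2 \cdot 11} \left(-95\right) + 80 = \frac{1}{2} \cdot \frac{1}{11} \left(2 + 60\right) \left(-95\right) + 80 = \frac{1}{2} \cdot \frac{1}{11} \cdot 62 \left(-95\right) + 80 = \frac{31}{11} \left(-95\right) + 80 = - \frac{2945}{11} + 80 = - \frac{2065}{11}$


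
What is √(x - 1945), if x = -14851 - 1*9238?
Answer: I*√26034 ≈ 161.35*I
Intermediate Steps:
x = -24089 (x = -14851 - 9238 = -24089)
√(x - 1945) = √(-24089 - 1945) = √(-26034) = I*√26034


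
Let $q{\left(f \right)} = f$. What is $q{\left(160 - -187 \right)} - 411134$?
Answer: $-410787$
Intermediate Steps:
$q{\left(160 - -187 \right)} - 411134 = \left(160 - -187\right) - 411134 = \left(160 + 187\right) - 411134 = 347 - 411134 = -410787$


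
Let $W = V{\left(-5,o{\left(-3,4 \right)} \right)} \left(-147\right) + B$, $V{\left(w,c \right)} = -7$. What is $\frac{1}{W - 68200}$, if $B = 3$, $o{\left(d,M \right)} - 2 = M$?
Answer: $- \frac{1}{67168} \approx -1.4888 \cdot 10^{-5}$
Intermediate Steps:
$o{\left(d,M \right)} = 2 + M$
$W = 1032$ ($W = \left(-7\right) \left(-147\right) + 3 = 1029 + 3 = 1032$)
$\frac{1}{W - 68200} = \frac{1}{1032 - 68200} = \frac{1}{-67168} = - \frac{1}{67168}$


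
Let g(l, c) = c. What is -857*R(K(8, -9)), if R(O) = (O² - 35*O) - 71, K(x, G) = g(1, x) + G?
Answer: 29995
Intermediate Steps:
K(x, G) = G + x (K(x, G) = x + G = G + x)
R(O) = -71 + O² - 35*O
-857*R(K(8, -9)) = -857*(-71 + (-9 + 8)² - 35*(-9 + 8)) = -857*(-71 + (-1)² - 35*(-1)) = -857*(-71 + 1 + 35) = -857*(-35) = 29995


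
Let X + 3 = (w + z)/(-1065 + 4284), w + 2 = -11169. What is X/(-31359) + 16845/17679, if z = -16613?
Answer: 567024686728/594866651553 ≈ 0.95320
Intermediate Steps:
w = -11171 (w = -2 - 11169 = -11171)
X = -37441/3219 (X = -3 + (-11171 - 16613)/(-1065 + 4284) = -3 - 27784/3219 = -37441/3219 ≈ -11.631)
X/(-31359) + 16845/17679 = -37441/3219/(-31359) + 16845/17679 = -37441/3219*(-1/31359) + 16845*(1/17679) = 37441/100944621 + 5615/5893 = 567024686728/594866651553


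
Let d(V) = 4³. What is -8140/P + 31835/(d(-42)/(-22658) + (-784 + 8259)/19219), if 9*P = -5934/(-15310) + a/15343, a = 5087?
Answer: -68954358042428048345/3550399244376411 ≈ -19422.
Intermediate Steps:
P = 84463666/1057055985 (P = (-5934/(-15310) + 5087/15343)/9 = (-5934*(-1/15310) + 5087*(1/15343))/9 = (2967/7655 + 5087/15343)/9 = (⅑)*(84463666/117450665) = 84463666/1057055985 ≈ 0.079905)
d(V) = 64
-8140/P + 31835/(d(-42)/(-22658) + (-784 + 8259)/19219) = -8140/84463666/1057055985 + 31835/(64/(-22658) + (-784 + 8259)/19219) = -8140*1057055985/84463666 + 31835/(64*(-1/22658) + 7475*(1/19219)) = -4302217858950/42231833 + 31835/(-32/11329 + 7475/19219) = -4302217858950/42231833 + 31835/(84069267/217732051) = -4302217858950/42231833 + 31835*(217732051/84069267) = -4302217858950/42231833 + 6931499843585/84069267 = -68954358042428048345/3550399244376411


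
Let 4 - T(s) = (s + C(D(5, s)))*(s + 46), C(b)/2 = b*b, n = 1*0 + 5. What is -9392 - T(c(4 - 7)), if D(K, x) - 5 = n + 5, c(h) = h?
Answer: 9825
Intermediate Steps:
n = 5 (n = 0 + 5 = 5)
D(K, x) = 15 (D(K, x) = 5 + (5 + 5) = 5 + 10 = 15)
C(b) = 2*b² (C(b) = 2*(b*b) = 2*b²)
T(s) = 4 - (46 + s)*(450 + s) (T(s) = 4 - (s + 2*15²)*(s + 46) = 4 - (s + 2*225)*(46 + s) = 4 - (s + 450)*(46 + s) = 4 - (450 + s)*(46 + s) = 4 - (46 + s)*(450 + s))
-9392 - T(c(4 - 7)) = -9392 - (-20696 - (4 - 7)² - 496*(4 - 7)) = -9392 - (-20696 - 1*(-3)² - 496*(-3)) = -9392 - (-20696 - 1*9 + 1488) = -9392 - (-20696 - 9 + 1488) = -9392 - 1*(-19217) = -9392 + 19217 = 9825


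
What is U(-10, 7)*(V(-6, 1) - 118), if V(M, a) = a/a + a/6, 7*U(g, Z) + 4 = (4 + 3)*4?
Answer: -2804/7 ≈ -400.57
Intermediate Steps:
U(g, Z) = 24/7 (U(g, Z) = -4/7 + ((4 + 3)*4)/7 = -4/7 + (7*4)/7 = -4/7 + (1/7)*28 = -4/7 + 4 = 24/7)
V(M, a) = 1 + a/6 (V(M, a) = 1 + a*(1/6) = 1 + a/6)
U(-10, 7)*(V(-6, 1) - 118) = 24*((1 + (1/6)*1) - 118)/7 = 24*((1 + 1/6) - 118)/7 = 24*(7/6 - 118)/7 = (24/7)*(-701/6) = -2804/7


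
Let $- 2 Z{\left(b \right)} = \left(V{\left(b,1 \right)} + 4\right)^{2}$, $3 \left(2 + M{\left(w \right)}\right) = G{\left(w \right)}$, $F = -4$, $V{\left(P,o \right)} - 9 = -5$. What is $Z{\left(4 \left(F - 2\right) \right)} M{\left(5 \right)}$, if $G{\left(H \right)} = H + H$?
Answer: $- \frac{128}{3} \approx -42.667$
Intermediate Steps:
$V{\left(P,o \right)} = 4$ ($V{\left(P,o \right)} = 9 - 5 = 4$)
$G{\left(H \right)} = 2 H$
$M{\left(w \right)} = -2 + \frac{2 w}{3}$
$Z{\left(b \right)} = -32$ ($Z{\left(b \right)} = - \frac{\left(4 + 4\right)^{2}}{2} = - \frac{8^{2}}{2} = \left(- \frac{1}{2}\right) 64 = -32$)
$Z{\left(4 \left(F - 2\right) \right)} M{\left(5 \right)} = - 32 \left(-2 + \frac{2}{3} \cdot 5\right) = - 32 \left(-2 + \frac{10}{3}\right) = \left(-32\right) \frac{4}{3} = - \frac{128}{3}$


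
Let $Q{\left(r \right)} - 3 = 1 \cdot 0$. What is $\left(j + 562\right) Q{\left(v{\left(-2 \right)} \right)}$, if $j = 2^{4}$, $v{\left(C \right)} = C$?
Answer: $1734$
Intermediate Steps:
$Q{\left(r \right)} = 3$ ($Q{\left(r \right)} = 3 + 1 \cdot 0 = 3 + 0 = 3$)
$j = 16$
$\left(j + 562\right) Q{\left(v{\left(-2 \right)} \right)} = \left(16 + 562\right) 3 = 578 \cdot 3 = 1734$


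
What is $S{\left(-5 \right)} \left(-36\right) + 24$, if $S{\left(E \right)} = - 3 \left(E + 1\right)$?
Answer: $-408$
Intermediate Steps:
$S{\left(E \right)} = -3 - 3 E$ ($S{\left(E \right)} = - 3 \left(1 + E\right) = -3 - 3 E$)
$S{\left(-5 \right)} \left(-36\right) + 24 = \left(-3 - -15\right) \left(-36\right) + 24 = \left(-3 + 15\right) \left(-36\right) + 24 = 12 \left(-36\right) + 24 = -432 + 24 = -408$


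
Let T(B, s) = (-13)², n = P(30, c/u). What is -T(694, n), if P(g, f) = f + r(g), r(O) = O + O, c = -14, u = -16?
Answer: -169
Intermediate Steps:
r(O) = 2*O
P(g, f) = f + 2*g
n = 487/8 (n = -14/(-16) + 2*30 = -14*(-1/16) + 60 = 7/8 + 60 = 487/8 ≈ 60.875)
T(B, s) = 169
-T(694, n) = -1*169 = -169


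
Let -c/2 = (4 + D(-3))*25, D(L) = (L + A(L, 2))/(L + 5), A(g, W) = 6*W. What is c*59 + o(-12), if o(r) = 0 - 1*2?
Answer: -25077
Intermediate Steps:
o(r) = -2 (o(r) = 0 - 2 = -2)
D(L) = (12 + L)/(5 + L) (D(L) = (L + 6*2)/(L + 5) = (L + 12)/(5 + L) = (12 + L)/(5 + L))
c = -425 (c = -2*(4 + (12 - 3)/(5 - 3))*25 = -2*(4 + 9/2)*25 = -17*25 = -2*425/2 = -425)
c*59 + o(-12) = -425*59 - 2 = -25075 - 2 = -25077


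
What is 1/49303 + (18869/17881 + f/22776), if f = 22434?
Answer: 6827733829525/3346504035628 ≈ 2.0403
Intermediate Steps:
1/49303 + (18869/17881 + f/22776) = 1/49303 + (18869/17881 + 22434/22776) = 1/49303 + (18869*(1/17881) + 22434*(1/22776)) = 1/49303 + (18869/17881 + 3739/3796) = 1/49303 + 138483783/67876276 = 6827733829525/3346504035628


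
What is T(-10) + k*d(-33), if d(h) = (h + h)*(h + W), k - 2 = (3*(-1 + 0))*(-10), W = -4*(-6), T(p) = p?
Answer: 18998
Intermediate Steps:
W = 24
k = 32 (k = 2 + (3*(-1 + 0))*(-10) = 2 + (3*(-1))*(-10) = 2 - 3*(-10) = 2 + 30 = 32)
d(h) = 2*h*(24 + h) (d(h) = (h + h)*(h + 24) = (2*h)*(24 + h) = 2*h*(24 + h))
T(-10) + k*d(-33) = -10 + 32*(2*(-33)*(24 - 33)) = -10 + 32*(2*(-33)*(-9)) = -10 + 32*594 = -10 + 19008 = 18998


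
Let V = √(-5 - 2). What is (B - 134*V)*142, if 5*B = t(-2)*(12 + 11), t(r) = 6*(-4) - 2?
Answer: -84916/5 - 19028*I*√7 ≈ -16983.0 - 50343.0*I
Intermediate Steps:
V = I*√7 (V = √(-7) = I*√7 ≈ 2.6458*I)
t(r) = -26 (t(r) = -24 - 2 = -26)
B = -598/5 (B = (-26*(12 + 11))/5 = (-26*23)/5 = (⅕)*(-598) = -598/5 ≈ -119.60)
(B - 134*V)*142 = (-598/5 - 134*I*√7)*142 = -84916/5 - 19028*I*√7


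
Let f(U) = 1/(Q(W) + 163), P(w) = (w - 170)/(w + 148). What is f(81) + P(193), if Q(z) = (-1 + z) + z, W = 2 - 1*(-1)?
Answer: 4205/57288 ≈ 0.073401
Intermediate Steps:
W = 3 (W = 2 + 1 = 3)
P(w) = (-170 + w)/(148 + w)
Q(z) = -1 + 2*z
f(U) = 1/168 (f(U) = 1/((-1 + 2*3) + 163) = 1/((-1 + 6) + 163) = 1/(5 + 163) = 1/168)
f(81) + P(193) = 1/168 + (-170 + 193)/(148 + 193) = 1/168 + 23/341 = 4205/57288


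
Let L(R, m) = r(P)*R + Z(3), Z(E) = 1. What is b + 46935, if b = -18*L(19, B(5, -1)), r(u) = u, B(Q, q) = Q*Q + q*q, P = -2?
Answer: 47601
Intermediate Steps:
B(Q, q) = Q**2 + q**2
L(R, m) = 1 - 2*R (L(R, m) = -2*R + 1 = 1 - 2*R)
b = 666 (b = -18*(1 - 2*19) = -18*(1 - 38) = -18*(-37) = 666)
b + 46935 = 666 + 46935 = 47601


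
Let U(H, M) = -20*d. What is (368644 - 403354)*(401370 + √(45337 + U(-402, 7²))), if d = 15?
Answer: -13931552700 - 34710*√45037 ≈ -1.3939e+10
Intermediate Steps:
U(H, M) = -300 (U(H, M) = -20*15 = -300)
(368644 - 403354)*(401370 + √(45337 + U(-402, 7²))) = (368644 - 403354)*(401370 + √(45337 - 300)) = -34710*(401370 + √45037) = -13931552700 - 34710*√45037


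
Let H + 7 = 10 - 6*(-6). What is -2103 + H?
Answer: -2064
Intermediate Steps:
H = 39 (H = -7 + (10 - 6*(-6)) = -7 + (10 + 36) = -7 + 46 = 39)
-2103 + H = -2103 + 39 = -2064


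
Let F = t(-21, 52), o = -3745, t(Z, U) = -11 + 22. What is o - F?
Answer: -3756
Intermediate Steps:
t(Z, U) = 11
F = 11
o - F = -3745 - 1*11 = -3745 - 11 = -3756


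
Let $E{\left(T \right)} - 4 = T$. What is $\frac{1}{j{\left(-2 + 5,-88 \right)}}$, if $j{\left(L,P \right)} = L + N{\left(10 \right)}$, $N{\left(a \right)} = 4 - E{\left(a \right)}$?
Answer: $- \frac{1}{7} \approx -0.14286$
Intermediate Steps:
$E{\left(T \right)} = 4 + T$
$N{\left(a \right)} = - a$ ($N{\left(a \right)} = 4 - \left(4 + a\right) = - a$)
$j{\left(L,P \right)} = -10 + L$ ($j{\left(L,P \right)} = L - 10 = -10 + L$)
$\frac{1}{j{\left(-2 + 5,-88 \right)}} = \frac{1}{-10 + \left(-2 + 5\right)} = \frac{1}{-10 + 3} = \frac{1}{-7} = - \frac{1}{7}$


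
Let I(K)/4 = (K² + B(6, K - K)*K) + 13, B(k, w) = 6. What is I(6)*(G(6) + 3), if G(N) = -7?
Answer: -1360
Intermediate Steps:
I(K) = 52 + 4*K² + 24*K (I(K) = 4*((K² + 6*K) + 13) = 4*(13 + K² + 6*K) = 52 + 4*K² + 24*K)
I(6)*(G(6) + 3) = (52 + 4*6² + 24*6)*(-7 + 3) = (52 + 4*36 + 144)*(-4) = (52 + 144 + 144)*(-4) = 340*(-4) = -1360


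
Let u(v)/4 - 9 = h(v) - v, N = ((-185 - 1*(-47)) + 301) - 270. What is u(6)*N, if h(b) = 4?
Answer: -2996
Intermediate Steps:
N = -107 (N = ((-185 + 47) + 301) - 270 = (-138 + 301) - 270 = 163 - 270 = -107)
u(v) = 52 - 4*v (u(v) = 36 + 4*(4 - v) = 36 + (16 - 4*v) = 52 - 4*v)
u(6)*N = (52 - 4*6)*(-107) = (52 - 24)*(-107) = 28*(-107) = -2996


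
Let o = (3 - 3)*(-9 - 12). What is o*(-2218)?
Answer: 0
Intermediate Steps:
o = 0 (o = 0*(-21) = 0)
o*(-2218) = 0*(-2218) = 0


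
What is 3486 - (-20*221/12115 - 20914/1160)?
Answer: 4924865271/1405340 ≈ 3504.4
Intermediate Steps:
3486 - (-20*221/12115 - 20914/1160) = 3486 - (-4420*1/12115 - 20914*1/1160) = 3486 - (-884/2423 - 10457/580) = 3486 - 1*(-25850031/1405340) = 3486 + 25850031/1405340 = 4924865271/1405340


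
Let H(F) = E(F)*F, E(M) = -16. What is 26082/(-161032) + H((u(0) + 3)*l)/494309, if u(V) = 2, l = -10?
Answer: -6381870869/39799783444 ≈ -0.16035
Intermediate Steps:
H(F) = -16*F
26082/(-161032) + H((u(0) + 3)*l)/494309 = 26082/(-161032) - 16*(2 + 3)*(-10)/494309 = 26082*(-1/161032) - 80*(-10)*(1/494309) = -13041/80516 - 16*(-50)*(1/494309) = -13041/80516 + 800*(1/494309) = -13041/80516 + 800/494309 = -6381870869/39799783444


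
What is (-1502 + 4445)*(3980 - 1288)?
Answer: 7922556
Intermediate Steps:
(-1502 + 4445)*(3980 - 1288) = 2943*2692 = 7922556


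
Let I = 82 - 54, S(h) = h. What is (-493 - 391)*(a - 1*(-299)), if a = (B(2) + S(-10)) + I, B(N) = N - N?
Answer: -280228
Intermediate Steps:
B(N) = 0
I = 28
a = 18 (a = (0 - 10) + 28 = -10 + 28 = 18)
(-493 - 391)*(a - 1*(-299)) = (-493 - 391)*(18 - 1*(-299)) = -884*(18 + 299) = -884*317 = -280228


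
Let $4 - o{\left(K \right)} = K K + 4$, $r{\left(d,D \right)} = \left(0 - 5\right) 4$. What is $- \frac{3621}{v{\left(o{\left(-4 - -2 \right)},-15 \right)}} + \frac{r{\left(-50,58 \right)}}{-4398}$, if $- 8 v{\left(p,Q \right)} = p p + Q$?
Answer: $\frac{63700642}{2199} \approx 28968.0$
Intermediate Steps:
$r{\left(d,D \right)} = -20$ ($r{\left(d,D \right)} = \left(-5\right) 4 = -20$)
$o{\left(K \right)} = - K^{2}$ ($o{\left(K \right)} = 4 - \left(K K + 4\right) = 4 - \left(K^{2} + 4\right) = 4 - \left(4 + K^{2}\right) = - K^{2}$)
$v{\left(p,Q \right)} = - \frac{Q}{8} - \frac{p^{2}}{8}$ ($v{\left(p,Q \right)} = - \frac{p p + Q}{8} = - \frac{p^{2} + Q}{8} = - \frac{Q + p^{2}}{8} = - \frac{Q}{8} - \frac{p^{2}}{8}$)
$- \frac{3621}{v{\left(o{\left(-4 - -2 \right)},-15 \right)}} + \frac{r{\left(-50,58 \right)}}{-4398} = - \frac{3621}{\left(- \frac{1}{8}\right) \left(-15\right) - \frac{\left(- \left(-4 - -2\right)^{2}\right)^{2}}{8}} - \frac{20}{-4398} = - \frac{3621}{\frac{15}{8} - \frac{\left(- \left(-4 + 2\right)^{2}\right)^{2}}{8}} - - \frac{10}{2199} = - \frac{3621}{\frac{15}{8} - \frac{\left(- \left(-2\right)^{2}\right)^{2}}{8}} + \frac{10}{2199} = - \frac{3621}{\frac{15}{8} - \frac{\left(\left(-1\right) 4\right)^{2}}{8}} + \frac{10}{2199} = - \frac{3621}{\frac{15}{8} - \frac{\left(-4\right)^{2}}{8}} + \frac{10}{2199} = - \frac{3621}{\frac{15}{8} - 2} + \frac{10}{2199} = - \frac{3621}{- \frac{1}{8}} + \frac{10}{2199} = \left(-3621\right) \left(-8\right) + \frac{10}{2199} = 28968 + \frac{10}{2199} = \frac{63700642}{2199}$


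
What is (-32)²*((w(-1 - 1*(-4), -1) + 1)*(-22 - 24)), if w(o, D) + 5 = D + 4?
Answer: 47104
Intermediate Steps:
w(o, D) = -1 + D (w(o, D) = -5 + (D + 4) = -5 + (4 + D) = -1 + D)
(-32)²*((w(-1 - 1*(-4), -1) + 1)*(-22 - 24)) = (-32)²*(((-1 - 1) + 1)*(-22 - 24)) = 1024*((-2 + 1)*(-46)) = 1024*(-1*(-46)) = 1024*46 = 47104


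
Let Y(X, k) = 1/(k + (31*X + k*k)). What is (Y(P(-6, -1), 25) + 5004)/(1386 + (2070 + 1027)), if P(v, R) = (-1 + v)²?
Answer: 10853677/9723627 ≈ 1.1162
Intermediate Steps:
Y(X, k) = 1/(k + k² + 31*X) (Y(X, k) = 1/(k + (31*X + k²)) = 1/(k + (k² + 31*X)) = 1/(k + k² + 31*X))
(Y(P(-6, -1), 25) + 5004)/(1386 + (2070 + 1027)) = (1/(25 + 25² + 31*(-1 - 6)²) + 5004)/(1386 + (2070 + 1027)) = (1/(25 + 625 + 31*(-7)²) + 5004)/(1386 + 3097) = (1/(25 + 625 + 31*49) + 5004)/4483 = (1/(25 + 625 + 1519) + 5004)*(1/4483) = (1/2169 + 5004)*(1/4483) = (10853677/2169)*(1/4483) = 10853677/9723627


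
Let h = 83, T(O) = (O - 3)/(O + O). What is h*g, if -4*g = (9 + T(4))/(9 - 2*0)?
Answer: -6059/288 ≈ -21.038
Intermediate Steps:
T(O) = (-3 + O)/(2*O) (T(O) = (-3 + O)/((2*O)) = (-3 + O)*(1/(2*O)) = (-3 + O)/(2*O))
g = -73/288 (g = -(9 + (½)*(-3 + 4)/4)/(4*(9 - 2*0)) = -(9 + (½)*(¼)*1)/(4*(9 + 0)) = -(9 + ⅛)/(4*9) = -73/(32*9) = -¼*73/72 = -73/288 ≈ -0.25347)
h*g = 83*(-73/288) = -6059/288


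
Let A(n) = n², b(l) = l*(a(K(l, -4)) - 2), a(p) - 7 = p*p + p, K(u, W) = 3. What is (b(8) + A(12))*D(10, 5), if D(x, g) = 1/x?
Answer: 28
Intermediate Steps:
a(p) = 7 + p + p² (a(p) = 7 + (p*p + p) = 7 + (p² + p) = 7 + (p + p²) = 7 + p + p²)
b(l) = 17*l (b(l) = l*((7 + 3 + 3²) - 2) = l*((7 + 3 + 9) - 2) = l*(19 - 2) = l*17 = 17*l)
(b(8) + A(12))*D(10, 5) = (17*8 + 12²)/10 = (136 + 144)*(⅒) = 280*(⅒) = 28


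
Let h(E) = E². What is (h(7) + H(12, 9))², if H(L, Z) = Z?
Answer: 3364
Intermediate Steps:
(h(7) + H(12, 9))² = (7² + 9)² = (49 + 9)² = 58² = 3364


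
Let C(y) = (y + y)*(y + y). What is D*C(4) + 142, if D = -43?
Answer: -2610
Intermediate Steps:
C(y) = 4*y² (C(y) = (2*y)*(2*y) = 4*y²)
D*C(4) + 142 = -172*4² + 142 = -172*16 + 142 = -43*64 + 142 = -2752 + 142 = -2610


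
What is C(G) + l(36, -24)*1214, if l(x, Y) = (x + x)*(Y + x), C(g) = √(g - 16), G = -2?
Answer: 1048896 + 3*I*√2 ≈ 1.0489e+6 + 4.2426*I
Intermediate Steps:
C(g) = √(-16 + g)
l(x, Y) = 2*x*(Y + x) (l(x, Y) = (2*x)*(Y + x) = 2*x*(Y + x))
C(G) + l(36, -24)*1214 = √(-16 - 2) + (2*36*(-24 + 36))*1214 = √(-18) + (2*36*12)*1214 = 3*I*√2 + 864*1214 = 3*I*√2 + 1048896 = 1048896 + 3*I*√2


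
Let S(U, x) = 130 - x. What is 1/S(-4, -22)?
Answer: 1/152 ≈ 0.0065789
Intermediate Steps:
1/S(-4, -22) = 1/(130 - 1*(-22)) = 1/(130 + 22) = 1/152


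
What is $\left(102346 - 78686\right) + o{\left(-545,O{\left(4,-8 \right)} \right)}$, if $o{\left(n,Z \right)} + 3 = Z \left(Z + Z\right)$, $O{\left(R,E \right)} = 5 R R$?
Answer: $36457$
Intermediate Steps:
$O{\left(R,E \right)} = 5 R^{2}$
$o{\left(n,Z \right)} = -3 + 2 Z^{2}$ ($o{\left(n,Z \right)} = -3 + Z \left(Z + Z\right) = -3 + Z 2 Z = -3 + 2 Z^{2}$)
$\left(102346 - 78686\right) + o{\left(-545,O{\left(4,-8 \right)} \right)} = \left(102346 - 78686\right) - \left(3 - 2 \left(5 \cdot 4^{2}\right)^{2}\right) = 23660 - \left(3 - 2 \left(5 \cdot 16\right)^{2}\right) = 23660 - \left(3 - 2 \cdot 80^{2}\right) = 23660 + \left(-3 + 2 \cdot 6400\right) = 23660 + \left(-3 + 12800\right) = 23660 + 12797 = 36457$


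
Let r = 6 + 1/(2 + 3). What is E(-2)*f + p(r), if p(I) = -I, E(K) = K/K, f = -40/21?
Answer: -851/105 ≈ -8.1048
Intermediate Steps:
f = -40/21 (f = -40*1/21 = -40/21 ≈ -1.9048)
r = 31/5 (r = 6 + 1/5 = 6 + ⅕ = 31/5 ≈ 6.2000)
E(K) = 1
E(-2)*f + p(r) = 1*(-40/21) - 1*31/5 = -40/21 - 31/5 = -851/105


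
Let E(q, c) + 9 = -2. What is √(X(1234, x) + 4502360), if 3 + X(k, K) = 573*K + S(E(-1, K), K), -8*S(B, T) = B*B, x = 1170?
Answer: √82764030/4 ≈ 2274.4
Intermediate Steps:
E(q, c) = -11 (E(q, c) = -9 - 2 = -11)
S(B, T) = -B²/8 (S(B, T) = -B*B/8 = -B²/8)
X(k, K) = -145/8 + 573*K (X(k, K) = -3 + (573*K - ⅛*(-11)²) = -3 + (573*K - ⅛*121) = -3 + (573*K - 121/8) = -3 + (-121/8 + 573*K) = -145/8 + 573*K)
√(X(1234, x) + 4502360) = √((-145/8 + 573*1170) + 4502360) = √((-145/8 + 670410) + 4502360) = √(5363135/8 + 4502360) = √(41382015/8) = √82764030/4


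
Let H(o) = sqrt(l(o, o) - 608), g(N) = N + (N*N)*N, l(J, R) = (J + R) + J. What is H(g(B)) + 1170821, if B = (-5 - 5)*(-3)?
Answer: 1170821 + sqrt(80482) ≈ 1.1711e+6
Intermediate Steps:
l(J, R) = R + 2*J
B = 30 (B = -10*(-3) = 30)
g(N) = N + N**3 (g(N) = N + N**2*N = N + N**3)
H(o) = sqrt(-608 + 3*o) (H(o) = sqrt((o + 2*o) - 608) = sqrt(3*o - 608) = sqrt(-608 + 3*o))
H(g(B)) + 1170821 = sqrt(-608 + 3*(30 + 30**3)) + 1170821 = sqrt(-608 + 3*(30 + 27000)) + 1170821 = sqrt(-608 + 3*27030) + 1170821 = sqrt(-608 + 81090) + 1170821 = sqrt(80482) + 1170821 = 1170821 + sqrt(80482)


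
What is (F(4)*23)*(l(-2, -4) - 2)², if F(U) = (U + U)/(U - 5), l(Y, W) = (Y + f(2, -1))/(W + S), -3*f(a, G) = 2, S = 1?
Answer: -18400/81 ≈ -227.16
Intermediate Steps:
f(a, G) = -⅔ (f(a, G) = -⅓*2 = -⅔)
l(Y, W) = (-⅔ + Y)/(1 + W) (l(Y, W) = (Y - ⅔)/(W + 1) = (-⅔ + Y)/(1 + W))
F(U) = 2*U/(-5 + U) (F(U) = (2*U)/(-5 + U) = 2*U/(-5 + U))
(F(4)*23)*(l(-2, -4) - 2)² = ((2*4/(-5 + 4))*23)*((-⅔ - 2)/(1 - 4) - 2)² = ((2*4/(-1))*23)*(-8/3/(-3) - 2)² = ((2*4*(-1))*23)*(-⅓*(-8/3) - 2)² = (-8*23)*(8/9 - 2)² = -184*(-10/9)² = -184*100/81 = -18400/81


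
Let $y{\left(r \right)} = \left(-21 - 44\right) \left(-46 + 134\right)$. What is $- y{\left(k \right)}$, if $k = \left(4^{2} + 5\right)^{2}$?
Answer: $5720$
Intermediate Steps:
$k = 441$ ($k = \left(16 + 5\right)^{2} = 21^{2} = 441$)
$y{\left(r \right)} = -5720$ ($y{\left(r \right)} = \left(-65\right) 88 = -5720$)
$- y{\left(k \right)} = \left(-1\right) \left(-5720\right) = 5720$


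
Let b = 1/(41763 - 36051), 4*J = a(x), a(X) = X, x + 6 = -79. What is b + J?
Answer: -121379/5712 ≈ -21.250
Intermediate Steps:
x = -85 (x = -6 - 79 = -85)
J = -85/4 (J = (¼)*(-85) = -85/4 ≈ -21.250)
b = 1/5712 ≈ 0.00017507
b + J = 1/5712 - 85/4 = -121379/5712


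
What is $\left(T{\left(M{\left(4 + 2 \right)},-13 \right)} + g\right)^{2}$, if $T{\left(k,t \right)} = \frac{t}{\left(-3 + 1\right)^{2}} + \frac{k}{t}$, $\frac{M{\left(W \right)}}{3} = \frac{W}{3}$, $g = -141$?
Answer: $\frac{56625625}{2704} \approx 20941.0$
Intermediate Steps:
$M{\left(W \right)} = W$ ($M{\left(W \right)} = 3 \frac{W}{3} = W$)
$T{\left(k,t \right)} = \frac{t}{4} + \frac{k}{t}$ ($T{\left(k,t \right)} = \frac{t}{\left(-2\right)^{2}} + \frac{k}{t} = \frac{t}{4} + \frac{k}{t}$)
$\left(T{\left(M{\left(4 + 2 \right)},-13 \right)} + g\right)^{2} = \left(\left(\frac{1}{4} \left(-13\right) + \frac{4 + 2}{-13}\right) - 141\right)^{2} = \left(\left(- \frac{13}{4} + 6 \left(- \frac{1}{13}\right)\right) - 141\right)^{2} = \left(\left(- \frac{13}{4} - \frac{6}{13}\right) - 141\right)^{2} = \left(- \frac{193}{52} - 141\right)^{2} = \left(- \frac{7525}{52}\right)^{2} = \frac{56625625}{2704}$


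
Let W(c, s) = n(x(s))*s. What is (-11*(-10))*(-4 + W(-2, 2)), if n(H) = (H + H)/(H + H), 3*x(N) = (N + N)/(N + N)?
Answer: -220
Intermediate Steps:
x(N) = 1/3 (x(N) = ((N + N)/(N + N))/3 = ((2*N)/((2*N)))/3 = ((2*N)*(1/(2*N)))/3 = (1/3)*1 = 1/3)
n(H) = 1 (n(H) = (2*H)/((2*H)) = (2*H)*(1/(2*H)) = 1)
W(c, s) = s (W(c, s) = 1*s = s)
(-11*(-10))*(-4 + W(-2, 2)) = (-11*(-10))*(-4 + 2) = 110*(-2) = -220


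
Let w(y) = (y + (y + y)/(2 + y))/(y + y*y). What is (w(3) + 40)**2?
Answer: 651249/400 ≈ 1628.1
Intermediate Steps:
w(y) = (y + 2*y/(2 + y))/(y + y**2) (w(y) = (y + (2*y)/(2 + y))/(y + y**2) = (y + 2*y/(2 + y))/(y + y**2))
(w(3) + 40)**2 = ((4 + 3)/(2 + 3**2 + 3*3) + 40)**2 = (7/(2 + 9 + 9) + 40)**2 = (7/20 + 40)**2 = (807/20)**2 = 651249/400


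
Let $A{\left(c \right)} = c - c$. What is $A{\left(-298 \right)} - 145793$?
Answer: $-145793$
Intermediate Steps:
$A{\left(c \right)} = 0$
$A{\left(-298 \right)} - 145793 = 0 - 145793 = -145793$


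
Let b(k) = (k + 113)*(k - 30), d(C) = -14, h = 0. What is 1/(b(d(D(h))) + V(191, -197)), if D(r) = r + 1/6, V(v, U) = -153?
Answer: -1/4509 ≈ -0.00022178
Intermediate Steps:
D(r) = ⅙ + r (D(r) = r + 1*(⅙) = r + ⅙ = ⅙ + r)
b(k) = (-30 + k)*(113 + k) (b(k) = (113 + k)*(-30 + k) = (-30 + k)*(113 + k))
1/(b(d(D(h))) + V(191, -197)) = 1/((-3390 + (-14)² + 83*(-14)) - 153) = 1/((-3390 + 196 - 1162) - 153) = 1/(-4356 - 153) = 1/(-4509) = -1/4509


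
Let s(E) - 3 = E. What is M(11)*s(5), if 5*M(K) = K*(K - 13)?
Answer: -176/5 ≈ -35.200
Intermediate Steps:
s(E) = 3 + E
M(K) = K*(-13 + K)/5 (M(K) = (K*(K - 13))/5 = (K*(-13 + K))/5 = K*(-13 + K)/5)
M(11)*s(5) = ((1/5)*11*(-13 + 11))*(3 + 5) = ((1/5)*11*(-2))*8 = -22/5*8 = -176/5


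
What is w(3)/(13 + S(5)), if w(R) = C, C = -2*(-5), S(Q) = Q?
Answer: 5/9 ≈ 0.55556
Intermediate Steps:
C = 10
w(R) = 10
w(3)/(13 + S(5)) = 10/(13 + 5) = 10/18 = (1/18)*10 = 5/9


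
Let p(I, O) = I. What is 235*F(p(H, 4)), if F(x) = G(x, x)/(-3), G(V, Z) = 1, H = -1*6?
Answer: -235/3 ≈ -78.333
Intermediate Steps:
H = -6
F(x) = -⅓ (F(x) = 1/(-3) = 1*(-⅓) = -⅓)
235*F(p(H, 4)) = 235*(-⅓) = -235/3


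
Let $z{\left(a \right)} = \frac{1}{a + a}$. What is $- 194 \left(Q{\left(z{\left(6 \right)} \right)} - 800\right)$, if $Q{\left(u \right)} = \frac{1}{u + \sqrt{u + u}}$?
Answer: $\frac{3571928}{23} - \frac{4656 \sqrt{6}}{23} \approx 1.5481 \cdot 10^{5}$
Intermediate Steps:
$z{\left(a \right)} = \frac{1}{2 a}$
$Q{\left(u \right)} = \frac{1}{u + \sqrt{2} \sqrt{u}}$ ($Q{\left(u \right)} = \frac{1}{u + \sqrt{2 u}} = \frac{1}{u + \sqrt{2} \sqrt{u}}$)
$- 194 \left(Q{\left(z{\left(6 \right)} \right)} - 800\right) = - 194 \left(\frac{1}{\frac{1}{2 \cdot 6} + \sqrt{2} \sqrt{\frac{1}{2 \cdot 6}}} - 800\right) = - 194 \left(\frac{1}{\frac{1}{2} \cdot \frac{1}{6} + \sqrt{2} \sqrt{\frac{1}{2} \cdot \frac{1}{6}}} - 800\right) = - 194 \left(\frac{1}{\frac{1}{12} + \frac{\sqrt{2}}{2 \sqrt{3}}} - 800\right) = - 194 \left(\frac{1}{\frac{1}{12} + \sqrt{2} \frac{\sqrt{3}}{6}} - 800\right) = - 194 \left(\frac{1}{\frac{1}{12} + \frac{\sqrt{6}}{6}} - 800\right) = - 194 \left(-800 + \frac{1}{\frac{1}{12} + \frac{\sqrt{6}}{6}}\right) = 155200 - \frac{194}{\frac{1}{12} + \frac{\sqrt{6}}{6}}$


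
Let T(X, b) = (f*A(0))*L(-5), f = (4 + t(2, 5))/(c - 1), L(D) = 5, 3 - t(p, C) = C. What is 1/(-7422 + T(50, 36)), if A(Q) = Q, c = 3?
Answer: -1/7422 ≈ -0.00013473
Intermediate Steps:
t(p, C) = 3 - C
f = 1 (f = (4 + (3 - 1*5))/(3 - 1) = (4 + (3 - 5))/2 = (4 - 2)*(½) = 2*(½) = 1)
T(X, b) = 0 (T(X, b) = (1*0)*5 = 0*5 = 0)
1/(-7422 + T(50, 36)) = 1/(-7422 + 0) = 1/(-7422) = -1/7422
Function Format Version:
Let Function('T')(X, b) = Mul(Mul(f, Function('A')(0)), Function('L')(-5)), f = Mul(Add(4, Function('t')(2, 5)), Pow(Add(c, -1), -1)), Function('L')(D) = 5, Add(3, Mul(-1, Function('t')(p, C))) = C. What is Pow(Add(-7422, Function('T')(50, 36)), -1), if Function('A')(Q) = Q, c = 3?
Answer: Rational(-1, 7422) ≈ -0.00013473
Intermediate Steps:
Function('t')(p, C) = Add(3, Mul(-1, C))
f = 1 (f = Mul(Add(4, Add(3, Mul(-1, 5))), Pow(Add(3, -1), -1)) = Mul(Add(4, Add(3, -5)), Pow(2, -1)) = Mul(Add(4, -2), Rational(1, 2)) = Mul(2, Rational(1, 2)) = 1)
Function('T')(X, b) = 0 (Function('T')(X, b) = Mul(Mul(1, 0), 5) = Mul(0, 5) = 0)
Pow(Add(-7422, Function('T')(50, 36)), -1) = Pow(Add(-7422, 0), -1) = Pow(-7422, -1) = Rational(-1, 7422)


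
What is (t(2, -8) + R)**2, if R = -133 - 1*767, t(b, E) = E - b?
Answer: 828100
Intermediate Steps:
R = -900 (R = -133 - 767 = -900)
(t(2, -8) + R)**2 = ((-8 - 1*2) - 900)**2 = ((-8 - 2) - 900)**2 = (-10 - 900)**2 = (-910)**2 = 828100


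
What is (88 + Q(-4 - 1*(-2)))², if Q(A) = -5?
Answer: 6889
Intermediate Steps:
(88 + Q(-4 - 1*(-2)))² = (88 - 5)² = 83² = 6889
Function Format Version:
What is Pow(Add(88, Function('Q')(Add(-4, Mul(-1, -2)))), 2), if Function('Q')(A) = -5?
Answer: 6889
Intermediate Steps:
Pow(Add(88, Function('Q')(Add(-4, Mul(-1, -2)))), 2) = Pow(Add(88, -5), 2) = Pow(83, 2) = 6889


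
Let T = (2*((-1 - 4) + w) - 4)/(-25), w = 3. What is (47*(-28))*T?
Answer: -10528/25 ≈ -421.12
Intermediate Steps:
T = 8/25 (T = (2*((-1 - 4) + 3) - 4)/(-25) = (2*(-5 + 3) - 4)*(-1/25) = (2*(-2) - 4)*(-1/25) = (-4 - 4)*(-1/25) = -8*(-1/25) = 8/25 ≈ 0.32000)
(47*(-28))*T = (47*(-28))*(8/25) = -1316*8/25 = -10528/25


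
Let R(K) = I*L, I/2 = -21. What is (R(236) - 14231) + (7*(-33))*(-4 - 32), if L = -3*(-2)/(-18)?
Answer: -5901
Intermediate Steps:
L = -1/3 (L = 6*(-1/18) = -1/3 ≈ -0.33333)
I = -42 (I = 2*(-21) = -42)
R(K) = 14 (R(K) = -42*(-1/3) = 14)
(R(236) - 14231) + (7*(-33))*(-4 - 32) = (14 - 14231) + (7*(-33))*(-4 - 32) = -14217 - 231*(-36) = -14217 + 8316 = -5901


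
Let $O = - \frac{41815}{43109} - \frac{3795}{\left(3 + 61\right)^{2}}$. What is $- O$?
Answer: $\frac{334872895}{176574464} \approx 1.8965$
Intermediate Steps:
$O = - \frac{334872895}{176574464}$ ($O = \left(-41815\right) \frac{1}{43109} - \frac{3795}{64^{2}} = - \frac{41815}{43109} - \frac{3795}{4096} = - \frac{334872895}{176574464} \approx -1.8965$)
$- O = \left(-1\right) \left(- \frac{334872895}{176574464}\right) = \frac{334872895}{176574464}$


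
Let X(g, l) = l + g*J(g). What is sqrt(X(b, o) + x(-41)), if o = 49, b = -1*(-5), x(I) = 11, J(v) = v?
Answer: sqrt(85) ≈ 9.2195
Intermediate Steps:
b = 5
X(g, l) = l + g**2 (X(g, l) = l + g*g = l + g**2)
sqrt(X(b, o) + x(-41)) = sqrt((49 + 5**2) + 11) = sqrt((49 + 25) + 11) = sqrt(74 + 11) = sqrt(85)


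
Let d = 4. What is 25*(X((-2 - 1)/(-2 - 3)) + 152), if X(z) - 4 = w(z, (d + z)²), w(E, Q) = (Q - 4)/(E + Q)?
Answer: 2132325/544 ≈ 3919.7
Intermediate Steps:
w(E, Q) = (-4 + Q)/(E + Q)
X(z) = 4 + (-4 + (4 + z)²)/(z + (4 + z)²)
25*(X((-2 - 1)/(-2 - 3)) + 152) = 25*((-4 + 4*((-2 - 1)/(-2 - 3)) + 5*(4 + (-2 - 1)/(-2 - 3))²)/((-2 - 1)/(-2 - 3) + (4 + (-2 - 1)/(-2 - 3))²) + 152) = 25*((-4 + 4*(-3/(-5)) + 5*(4 - 3/(-5))²)/(-3/(-5) + (4 - 3/(-5))²) + 152) = 25*((-4 + 4*(-3*(-⅕)) + 5*(4 - 3*(-⅕))²)/(-3*(-⅕) + (4 - 3*(-⅕))²) + 152) = 25*((-4 + 4*(⅗) + 5*(4 + ⅗)²)/(⅗ + (4 + ⅗)²) + 152) = 25*((-4 + 12/5 + 5*(23/5)²)/(⅗ + (23/5)²) + 152) = 25*((-4 + 12/5 + 5*(529/25))/(⅗ + 529/25) + 152) = 25*((-4 + 12/5 + 529/5)/(544/25) + 152) = 25*((25/544)*(521/5) + 152) = 25*(2605/544 + 152) = 25*(85293/544) = 2132325/544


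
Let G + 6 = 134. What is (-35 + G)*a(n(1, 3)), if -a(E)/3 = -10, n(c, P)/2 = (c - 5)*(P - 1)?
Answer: 2790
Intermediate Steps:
n(c, P) = 2*(-1 + P)*(-5 + c) (n(c, P) = 2*((c - 5)*(P - 1)) = 2*((-5 + c)*(-1 + P)) = 2*((-1 + P)*(-5 + c)) = 2*(-1 + P)*(-5 + c))
a(E) = 30 (a(E) = -3*(-10) = 30)
G = 128 (G = -6 + 134 = 128)
(-35 + G)*a(n(1, 3)) = (-35 + 128)*30 = 93*30 = 2790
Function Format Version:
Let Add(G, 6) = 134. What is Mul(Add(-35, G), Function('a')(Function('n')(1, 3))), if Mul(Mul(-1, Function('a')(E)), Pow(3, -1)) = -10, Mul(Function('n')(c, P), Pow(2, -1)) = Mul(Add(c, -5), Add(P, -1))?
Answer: 2790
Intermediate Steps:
Function('n')(c, P) = Mul(2, Add(-1, P), Add(-5, c)) (Function('n')(c, P) = Mul(2, Mul(Add(c, -5), Add(P, -1))) = Mul(2, Mul(Add(-5, c), Add(-1, P))) = Mul(2, Mul(Add(-1, P), Add(-5, c))) = Mul(2, Add(-1, P), Add(-5, c)))
Function('a')(E) = 30 (Function('a')(E) = Mul(-3, -10) = 30)
G = 128 (G = Add(-6, 134) = 128)
Mul(Add(-35, G), Function('a')(Function('n')(1, 3))) = Mul(Add(-35, 128), 30) = Mul(93, 30) = 2790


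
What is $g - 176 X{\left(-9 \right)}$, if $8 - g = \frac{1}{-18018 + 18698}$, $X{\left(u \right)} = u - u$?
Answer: $\frac{5439}{680} \approx 7.9985$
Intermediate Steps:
$X{\left(u \right)} = 0$
$g = \frac{5439}{680}$ ($g = 8 - \frac{1}{-18018 + 18698} = 8 - \frac{1}{680} = \frac{5439}{680} \approx 7.9985$)
$g - 176 X{\left(-9 \right)} = \frac{5439}{680} - 176 \cdot 0 = \frac{5439}{680} - 0 = \frac{5439}{680} + 0 = \frac{5439}{680}$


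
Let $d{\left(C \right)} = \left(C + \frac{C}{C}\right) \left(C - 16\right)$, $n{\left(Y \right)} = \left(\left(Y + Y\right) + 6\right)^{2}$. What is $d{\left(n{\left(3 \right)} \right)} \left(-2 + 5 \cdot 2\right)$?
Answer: $148480$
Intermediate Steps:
$n{\left(Y \right)} = \left(6 + 2 Y\right)^{2}$ ($n{\left(Y \right)} = \left(2 Y + 6\right)^{2} = \left(6 + 2 Y\right)^{2}$)
$d{\left(C \right)} = \left(1 + C\right) \left(-16 + C\right)$ ($d{\left(C \right)} = \left(C + 1\right) \left(-16 + C\right) = \left(1 + C\right) \left(-16 + C\right)$)
$d{\left(n{\left(3 \right)} \right)} \left(-2 + 5 \cdot 2\right) = \left(-16 + \left(4 \left(3 + 3\right)^{2}\right)^{2} - 15 \cdot 4 \left(3 + 3\right)^{2}\right) \left(-2 + 5 \cdot 2\right) = \left(-16 + \left(4 \cdot 6^{2}\right)^{2} - 15 \cdot 4 \cdot 6^{2}\right) \left(-2 + 10\right) = \left(-16 + \left(4 \cdot 36\right)^{2} - 15 \cdot 4 \cdot 36\right) 8 = \left(-16 + 144^{2} - 2160\right) 8 = \left(-16 + 20736 - 2160\right) 8 = 18560 \cdot 8 = 148480$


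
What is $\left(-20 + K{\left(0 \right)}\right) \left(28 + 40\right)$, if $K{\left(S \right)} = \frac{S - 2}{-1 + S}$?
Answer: $-1224$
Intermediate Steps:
$K{\left(S \right)} = \frac{-2 + S}{-1 + S}$
$\left(-20 + K{\left(0 \right)}\right) \left(28 + 40\right) = \left(-20 + \frac{-2 + 0}{-1 + 0}\right) \left(28 + 40\right) = \left(-20 + \frac{1}{-1} \left(-2\right)\right) 68 = \left(-20 - -2\right) 68 = \left(-20 + 2\right) 68 = \left(-18\right) 68 = -1224$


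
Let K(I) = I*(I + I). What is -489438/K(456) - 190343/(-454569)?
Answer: -7962501007/10502362176 ≈ -0.75816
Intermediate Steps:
K(I) = 2*I² (K(I) = I*(2*I) = 2*I²)
-489438/K(456) - 190343/(-454569) = -489438/(2*456²) - 190343/(-454569) = -489438/(2*207936) - 190343*(-1/454569) = -489438/415872 + 190343/454569 = -489438*1/415872 + 190343/454569 = -27191/23104 + 190343/454569 = -7962501007/10502362176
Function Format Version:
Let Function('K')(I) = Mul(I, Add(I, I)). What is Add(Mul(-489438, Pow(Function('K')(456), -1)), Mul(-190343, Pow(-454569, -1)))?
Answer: Rational(-7962501007, 10502362176) ≈ -0.75816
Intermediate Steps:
Function('K')(I) = Mul(2, Pow(I, 2)) (Function('K')(I) = Mul(I, Mul(2, I)) = Mul(2, Pow(I, 2)))
Add(Mul(-489438, Pow(Function('K')(456), -1)), Mul(-190343, Pow(-454569, -1))) = Add(Mul(-489438, Pow(Mul(2, Pow(456, 2)), -1)), Mul(-190343, Pow(-454569, -1))) = Add(Mul(-489438, Pow(Mul(2, 207936), -1)), Mul(-190343, Rational(-1, 454569))) = Add(Mul(-489438, Pow(415872, -1)), Rational(190343, 454569)) = Add(Mul(-489438, Rational(1, 415872)), Rational(190343, 454569)) = Add(Rational(-27191, 23104), Rational(190343, 454569)) = Rational(-7962501007, 10502362176)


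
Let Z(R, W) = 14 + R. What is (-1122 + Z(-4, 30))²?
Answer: 1236544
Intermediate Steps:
(-1122 + Z(-4, 30))² = (-1122 + (14 - 4))² = (-1122 + 10)² = (-1112)² = 1236544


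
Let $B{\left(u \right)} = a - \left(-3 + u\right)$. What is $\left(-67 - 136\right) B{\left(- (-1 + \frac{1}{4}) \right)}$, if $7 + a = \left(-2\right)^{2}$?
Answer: $\frac{609}{4} \approx 152.25$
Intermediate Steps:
$a = -3$ ($a = -7 + \left(-2\right)^{2} = -7 + 4 = -3$)
$B{\left(u \right)} = - u$ ($B{\left(u \right)} = -3 - \left(-3 + u\right) = - u$)
$\left(-67 - 136\right) B{\left(- (-1 + \frac{1}{4}) \right)} = \left(-67 - 136\right) \left(- \left(-1\right) \left(-1 + \frac{1}{4}\right)\right) = - 203 \left(- \left(-1\right) \left(-1 + \frac{1}{4}\right)\right) = - 203 \left(- \frac{\left(-1\right) \left(-3\right)}{4}\right) = - 203 \left(\left(-1\right) \frac{3}{4}\right) = \left(-203\right) \left(- \frac{3}{4}\right) = \frac{609}{4}$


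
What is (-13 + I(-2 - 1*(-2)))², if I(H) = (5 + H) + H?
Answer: 64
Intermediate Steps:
I(H) = 5 + 2*H
(-13 + I(-2 - 1*(-2)))² = (-13 + (5 + 2*(-2 - 1*(-2))))² = (-13 + (5 + 2*(-2 + 2)))² = (-13 + (5 + 2*0))² = (-13 + (5 + 0))² = (-13 + 5)² = (-8)² = 64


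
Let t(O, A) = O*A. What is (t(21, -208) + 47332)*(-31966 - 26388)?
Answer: -2507121256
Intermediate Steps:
t(O, A) = A*O
(t(21, -208) + 47332)*(-31966 - 26388) = (-208*21 + 47332)*(-31966 - 26388) = (-4368 + 47332)*(-58354) = 42964*(-58354) = -2507121256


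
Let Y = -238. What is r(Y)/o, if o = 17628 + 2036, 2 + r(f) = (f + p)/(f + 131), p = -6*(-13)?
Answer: -27/1052024 ≈ -2.5665e-5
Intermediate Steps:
p = 78
r(f) = -2 + (78 + f)/(131 + f) (r(f) = -2 + (f + 78)/(f + 131) = -2 + (78 + f)/(131 + f))
o = 19664
r(Y)/o = ((-184 - 1*(-238))/(131 - 238))/19664 = ((-184 + 238)/(-107))*(1/19664) = -1/107*54*(1/19664) = -54/107*1/19664 = -27/1052024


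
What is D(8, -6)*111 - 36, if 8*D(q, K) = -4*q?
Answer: -480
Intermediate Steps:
D(q, K) = -q/2 (D(q, K) = (-4*q)/8 = -q/2)
D(8, -6)*111 - 36 = -½*8*111 - 36 = -4*111 - 36 = -444 - 36 = -480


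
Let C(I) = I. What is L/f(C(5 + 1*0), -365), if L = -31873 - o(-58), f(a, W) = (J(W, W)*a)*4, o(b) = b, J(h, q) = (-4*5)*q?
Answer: -6363/29200 ≈ -0.21791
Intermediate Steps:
J(h, q) = -20*q
f(a, W) = -80*W*a (f(a, W) = ((-20*W)*a)*4 = -20*W*a*4 = -80*W*a)
L = -31815 (L = -31873 - 1*(-58) = -31873 + 58 = -31815)
L/f(C(5 + 1*0), -365) = -31815*1/(29200*(5 + 1*0)) = -31815*1/(29200*(5 + 0)) = -31815/((-80*(-365)*5)) = -31815/146000 = -31815*1/146000 = -6363/29200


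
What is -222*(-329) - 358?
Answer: 72680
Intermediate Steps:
-222*(-329) - 358 = 73038 - 358 = 72680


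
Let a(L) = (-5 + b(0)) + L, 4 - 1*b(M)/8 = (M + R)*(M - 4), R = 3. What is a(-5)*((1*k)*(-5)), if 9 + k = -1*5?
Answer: 8260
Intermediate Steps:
k = -14 (k = -9 - 1*5 = -9 - 5 = -14)
b(M) = 32 - 8*(-4 + M)*(3 + M) (b(M) = 32 - 8*(M + 3)*(M - 4) = 32 - 8*(3 + M)*(-4 + M) = 32 - 8*(-4 + M)*(3 + M))
a(L) = 123 + L (a(L) = (-5 + (128 - 8*0² + 8*0)) + L = (-5 + (128 - 8*0 + 0)) + L = (-5 + (128 + 0 + 0)) + L = (-5 + 128) + L = 123 + L)
a(-5)*((1*k)*(-5)) = (123 - 5)*((1*(-14))*(-5)) = 118*(-14*(-5)) = 118*70 = 8260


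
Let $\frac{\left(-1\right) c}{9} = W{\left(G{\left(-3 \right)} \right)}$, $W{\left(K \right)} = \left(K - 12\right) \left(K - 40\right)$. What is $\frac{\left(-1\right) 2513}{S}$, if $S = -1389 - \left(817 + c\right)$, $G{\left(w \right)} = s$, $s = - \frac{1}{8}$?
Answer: $- \frac{160832}{139049} \approx -1.1567$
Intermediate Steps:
$s = - \frac{1}{8}$ ($s = \left(-1\right) \frac{1}{8} = - \frac{1}{8} \approx -0.125$)
$G{\left(w \right)} = - \frac{1}{8}$
$W{\left(K \right)} = \left(-40 + K\right) \left(-12 + K\right)$ ($W{\left(K \right)} = \left(-12 + K\right) \left(-40 + K\right) = \left(-40 + K\right) \left(-12 + K\right)$)
$c = - \frac{280233}{64}$ ($c = - 9 \left(480 + \left(- \frac{1}{8}\right)^{2} - - \frac{13}{2}\right) = - 9 \left(480 + \frac{1}{64} + \frac{13}{2}\right) = \left(-9\right) \frac{31137}{64} = - \frac{280233}{64} \approx -4378.6$)
$S = \frac{139049}{64}$ ($S = -1389 - - \frac{227945}{64} = -1389 + \left(-817 + \frac{280233}{64}\right) = -1389 + \frac{227945}{64} = \frac{139049}{64} \approx 2172.6$)
$\frac{\left(-1\right) 2513}{S} = \frac{\left(-1\right) 2513}{\frac{139049}{64}} = \left(-2513\right) \frac{64}{139049} = - \frac{160832}{139049}$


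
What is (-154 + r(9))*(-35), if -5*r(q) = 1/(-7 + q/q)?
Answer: 32333/6 ≈ 5388.8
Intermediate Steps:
r(q) = 1/30 (r(q) = -1/(5*(-7 + q/q)) = -1/(5*(-7 + 1)) = -1/5/(-6) = -1/5*(-1/6) = 1/30)
(-154 + r(9))*(-35) = (-154 + 1/30)*(-35) = -4619/30*(-35) = 32333/6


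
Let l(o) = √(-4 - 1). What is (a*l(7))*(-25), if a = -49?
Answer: 1225*I*√5 ≈ 2739.2*I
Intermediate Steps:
l(o) = I*√5 (l(o) = √(-5) = I*√5)
(a*l(7))*(-25) = -49*I*√5*(-25) = 1225*I*√5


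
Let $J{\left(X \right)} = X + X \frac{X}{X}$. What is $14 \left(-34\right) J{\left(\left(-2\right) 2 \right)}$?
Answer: $3808$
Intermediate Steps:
$J{\left(X \right)} = 2 X$ ($J{\left(X \right)} = X + X 1 = X + X = 2 X$)
$14 \left(-34\right) J{\left(\left(-2\right) 2 \right)} = 14 \left(-34\right) 2 \left(\left(-2\right) 2\right) = - 476 \cdot 2 \left(-4\right) = \left(-476\right) \left(-8\right) = 3808$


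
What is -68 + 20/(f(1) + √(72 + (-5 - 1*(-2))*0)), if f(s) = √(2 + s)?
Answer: 4*(5 - 102*√2 - 17*√3)/(√3 + 6*√2) ≈ -66.042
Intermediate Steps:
-68 + 20/(f(1) + √(72 + (-5 - 1*(-2))*0)) = -68 + 20/(√(2 + 1) + √(72 + (-5 - 1*(-2))*0)) = -68 + 20/(√3 + √(72 + (-5 + 2)*0)) = -68 + 20/(√3 + √(72 - 3*0)) = -68 + 20/(√3 + √(72 + 0)) = -68 + 20/(√3 + √72) = -68 + 20/(√3 + 6*√2)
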